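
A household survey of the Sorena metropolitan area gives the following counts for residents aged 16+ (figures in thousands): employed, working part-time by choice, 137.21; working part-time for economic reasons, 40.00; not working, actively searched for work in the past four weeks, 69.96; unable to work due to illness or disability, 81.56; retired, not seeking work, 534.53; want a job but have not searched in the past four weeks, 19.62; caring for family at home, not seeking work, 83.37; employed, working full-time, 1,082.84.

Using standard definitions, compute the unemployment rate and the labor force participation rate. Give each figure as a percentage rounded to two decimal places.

Employed = 137.21 + 40.00 + 1,082.84 = 1,260.05 thousand (anyone who worked, including part-time for economic reasons, counts as employed).
Unemployed = 69.96 thousand.
Labor force = 1,260.05 + 69.96 = 1,330.01 thousand.
Not in labor force = 81.56 + 534.53 + 19.62 + 83.37 = 719.08 thousand (those not working and not actively searching are outside the labor force — including those who want a job but have given up searching).
Civilian working-age population = 1,330.01 + 719.08 = 2,049.09 thousand.
Unemployment rate = 69.96 / 1,330.01 = 5.26%.
Labor force participation rate = 1,330.01 / 2,049.09 = 64.91%.

Unemployment rate ≈ 5.26%; labor force participation rate ≈ 64.91%.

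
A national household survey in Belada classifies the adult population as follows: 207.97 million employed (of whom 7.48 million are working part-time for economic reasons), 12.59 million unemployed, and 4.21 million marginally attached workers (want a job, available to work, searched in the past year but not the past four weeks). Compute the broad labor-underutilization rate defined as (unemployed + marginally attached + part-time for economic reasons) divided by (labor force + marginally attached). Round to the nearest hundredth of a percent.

Labor force = 207.97 + 12.59 = 220.56 million.
Numerator = 12.59 + 4.21 + 7.48 = 24.28 million.
Denominator = 220.56 + 4.21 = 224.77 million.
Broad rate = 24.28 / 224.77 = 10.80%.

Broad underutilization rate ≈ 10.80%.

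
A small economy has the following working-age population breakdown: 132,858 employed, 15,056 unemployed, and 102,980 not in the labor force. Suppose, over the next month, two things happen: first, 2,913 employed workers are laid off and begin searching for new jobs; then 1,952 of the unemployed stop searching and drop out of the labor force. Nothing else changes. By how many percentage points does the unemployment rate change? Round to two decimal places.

Initially, labor force = 132,858 + 15,056 = 147,914, so u = 15,056/147,914 = 10.18%.
After the first change, employed falls and unemployed rises by 2,913; labor force unchanged → E = 129,945, U = 17,969, labor force = 147,914.
After the second change, unemployed and labor force both fall by 1,952 → E = 129,945, U = 16,017, labor force = 145,962.
New unemployment rate = 16,017 / 145,962 = 10.97%.
Change = 10.97% − 10.18% = +0.79 percentage points.

The unemployment rate changes by +0.79 percentage points.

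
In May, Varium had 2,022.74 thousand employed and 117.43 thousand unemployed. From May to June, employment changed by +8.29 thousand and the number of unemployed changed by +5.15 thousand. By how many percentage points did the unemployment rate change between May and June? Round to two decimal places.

The unemployment rate changed by +0.20 percentage points.

May: labor force = 2,022.74 + 117.43 = 2,140.17; u = 117.43/2,140.17 = 5.49%.
June: labor force = 2,031.03 + 122.58 = 2,153.61; u = 122.58/2,153.61 = 5.69%.
Change = 5.69% − 5.49% = +0.20 pp.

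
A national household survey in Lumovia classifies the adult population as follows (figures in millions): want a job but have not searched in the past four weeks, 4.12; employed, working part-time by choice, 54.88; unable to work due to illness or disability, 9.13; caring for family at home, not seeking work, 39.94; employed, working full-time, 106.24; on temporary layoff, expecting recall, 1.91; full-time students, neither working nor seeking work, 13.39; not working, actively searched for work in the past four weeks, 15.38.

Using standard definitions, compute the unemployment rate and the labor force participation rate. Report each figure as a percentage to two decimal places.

Employed = 54.88 + 106.24 = 161.12 million.
Unemployed = 1.91 + 15.38 = 17.29 million (jobless and actively searching, or on temporary layoff).
Labor force = 161.12 + 17.29 = 178.41 million.
Not in labor force = 4.12 + 9.13 + 39.94 + 13.39 = 66.58 million (those not working and not actively searching are outside the labor force — including those who want a job but have given up searching).
Civilian working-age population = 178.41 + 66.58 = 244.99 million.
Unemployment rate = 17.29 / 178.41 = 9.69%.
Labor force participation rate = 178.41 / 244.99 = 72.82%.

Unemployment rate ≈ 9.69%; labor force participation rate ≈ 72.82%.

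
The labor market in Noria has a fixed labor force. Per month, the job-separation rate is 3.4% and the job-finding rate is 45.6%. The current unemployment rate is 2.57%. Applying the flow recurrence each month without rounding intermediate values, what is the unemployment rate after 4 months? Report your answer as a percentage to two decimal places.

Unemployment rate after four months ≈ 6.64%.

With a fixed labor force, u_{t+1} = u_t + s·(1−u_t) − f·u_t = u_t·(1−s−f) + s.
Here 1−s−f = 0.510 and s = 0.034.
u_1 = 0.025700 × 0.510 + 0.034 = 0.047107.
u_2 = 0.047107 × 0.510 + 0.034 = 0.058025.
u_3 = 0.058025 × 0.510 + 0.034 = 0.063593.
u_4 = 0.063593 × 0.510 + 0.034 = 0.066432.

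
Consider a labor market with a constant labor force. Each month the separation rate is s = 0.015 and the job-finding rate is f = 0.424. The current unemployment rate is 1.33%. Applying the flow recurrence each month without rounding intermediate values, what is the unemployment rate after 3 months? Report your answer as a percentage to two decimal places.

With a fixed labor force, u_{t+1} = u_t + s·(1−u_t) − f·u_t = u_t·(1−s−f) + s.
Here 1−s−f = 0.561 and s = 0.015.
u_1 = 0.013300 × 0.561 + 0.015 = 0.022461.
u_2 = 0.022461 × 0.561 + 0.015 = 0.027601.
u_3 = 0.027601 × 0.561 + 0.015 = 0.030484.

Unemployment rate after three months ≈ 3.05%.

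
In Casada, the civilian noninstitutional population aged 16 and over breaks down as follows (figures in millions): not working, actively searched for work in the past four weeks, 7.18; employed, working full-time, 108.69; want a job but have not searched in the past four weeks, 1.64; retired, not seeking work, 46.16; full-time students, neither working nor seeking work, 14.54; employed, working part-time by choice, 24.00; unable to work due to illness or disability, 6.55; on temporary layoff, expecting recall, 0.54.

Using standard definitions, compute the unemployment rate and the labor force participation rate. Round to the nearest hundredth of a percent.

Unemployment rate ≈ 5.50%; labor force participation rate ≈ 67.09%.

Employed = 108.69 + 24.00 = 132.69 million.
Unemployed = 7.18 + 0.54 = 7.72 million (jobless and actively searching, or on temporary layoff).
Labor force = 132.69 + 7.72 = 140.41 million.
Not in labor force = 1.64 + 46.16 + 14.54 + 6.55 = 68.89 million (those not working and not actively searching are outside the labor force — including those who want a job but have given up searching).
Civilian working-age population = 140.41 + 68.89 = 209.30 million.
Unemployment rate = 7.72 / 140.41 = 5.50%.
Labor force participation rate = 140.41 / 209.30 = 67.09%.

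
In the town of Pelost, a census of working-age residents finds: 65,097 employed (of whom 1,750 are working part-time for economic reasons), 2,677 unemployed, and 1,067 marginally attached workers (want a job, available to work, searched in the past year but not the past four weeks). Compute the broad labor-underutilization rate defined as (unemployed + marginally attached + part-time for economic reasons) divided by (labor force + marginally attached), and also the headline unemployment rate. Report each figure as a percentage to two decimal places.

Broad underutilization rate ≈ 7.98%; headline unemployment rate ≈ 3.95%.

Labor force = 65,097 + 2,677 = 67,774.
Numerator = 2,677 + 1,067 + 1,750 = 5,494.
Denominator = 67,774 + 1,067 = 68,841.
Broad rate = 5,494 / 68,841 = 7.98%.
Headline unemployment rate = 2,677 / 67,774 = 3.95%.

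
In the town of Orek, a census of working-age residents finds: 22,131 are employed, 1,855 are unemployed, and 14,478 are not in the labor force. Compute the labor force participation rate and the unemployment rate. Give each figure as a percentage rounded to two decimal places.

Labor force = employed + unemployed = 22,131 + 1,855 = 23,986.
Working-age population = 23,986 + 14,478 = 38,464.
Unemployment rate = 1,855 / 23,986 = 7.73%.
Labor force participation rate = 23,986 / 38,464 = 62.36%.

Labor force participation rate ≈ 62.36%; unemployment rate ≈ 7.73%.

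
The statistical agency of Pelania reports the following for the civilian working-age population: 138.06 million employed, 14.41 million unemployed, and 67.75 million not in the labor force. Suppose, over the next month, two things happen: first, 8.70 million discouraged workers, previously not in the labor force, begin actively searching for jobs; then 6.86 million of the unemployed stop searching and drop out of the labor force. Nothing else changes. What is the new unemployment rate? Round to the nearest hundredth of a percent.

New unemployment rate ≈ 10.53%.

Initially, labor force = 138.06 + 14.41 = 152.47 million, so u = 14.41/152.47 = 9.45%.
After the first change, unemployed and labor force both rise by 8.70 → E = 138.06, U = 23.11, labor force = 161.17 million.
After the second change, unemployed and labor force both fall by 6.86 → E = 138.06, U = 16.25, labor force = 154.31 million.
New unemployment rate = 16.25 / 154.31 = 10.53%.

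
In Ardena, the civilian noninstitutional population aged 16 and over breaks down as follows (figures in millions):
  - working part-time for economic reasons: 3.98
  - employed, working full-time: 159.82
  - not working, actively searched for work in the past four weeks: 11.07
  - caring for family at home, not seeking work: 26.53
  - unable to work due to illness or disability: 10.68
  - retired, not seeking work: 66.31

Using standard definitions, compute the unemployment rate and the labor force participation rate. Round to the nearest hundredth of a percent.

Unemployment rate ≈ 6.33%; labor force participation rate ≈ 62.81%.

Employed = 3.98 + 159.82 = 163.80 million (anyone who worked, including part-time for economic reasons, counts as employed).
Unemployed = 11.07 million.
Labor force = 163.80 + 11.07 = 174.87 million.
Not in labor force = 26.53 + 10.68 + 66.31 = 103.52 million (those not working and not actively searching are outside the labor force).
Civilian working-age population = 174.87 + 103.52 = 278.39 million.
Unemployment rate = 11.07 / 174.87 = 6.33%.
Labor force participation rate = 174.87 / 278.39 = 62.81%.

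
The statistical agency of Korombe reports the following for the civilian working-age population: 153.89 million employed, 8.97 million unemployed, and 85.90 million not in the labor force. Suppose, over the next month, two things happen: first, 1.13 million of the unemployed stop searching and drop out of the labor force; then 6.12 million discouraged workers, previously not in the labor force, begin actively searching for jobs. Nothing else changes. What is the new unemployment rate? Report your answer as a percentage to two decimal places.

Initially, labor force = 153.89 + 8.97 = 162.86 million, so u = 8.97/162.86 = 5.51%.
After the first change, unemployed and labor force both fall by 1.13 → E = 153.89, U = 7.84, labor force = 161.73 million.
After the second change, unemployed and labor force both rise by 6.12 → E = 153.89, U = 13.96, labor force = 167.85 million.
New unemployment rate = 13.96 / 167.85 = 8.32%.

New unemployment rate ≈ 8.32%.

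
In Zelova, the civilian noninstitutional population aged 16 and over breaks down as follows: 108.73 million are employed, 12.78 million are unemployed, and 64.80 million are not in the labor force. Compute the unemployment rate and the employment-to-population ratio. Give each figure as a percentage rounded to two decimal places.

Labor force = employed + unemployed = 108.73 + 12.78 = 121.51 million.
Working-age population = 121.51 + 64.80 = 186.31 million.
Unemployment rate = 12.78 / 121.51 = 10.52%.
Employment-population ratio = 108.73 / 186.31 = 58.36%.

Unemployment rate ≈ 10.52%; employment-population ratio ≈ 58.36%.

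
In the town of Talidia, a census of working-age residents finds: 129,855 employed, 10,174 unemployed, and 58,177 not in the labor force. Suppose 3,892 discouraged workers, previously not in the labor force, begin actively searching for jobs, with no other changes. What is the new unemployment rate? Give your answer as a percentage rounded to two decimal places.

New unemployment rate ≈ 9.77%.

Initially, labor force = 129,855 + 10,174 = 140,029, so u = 10,174/140,029 = 7.27%.
After the change, unemployed and labor force both rise by 3,892 → E = 129,855, U = 14,066, labor force = 143,921.
New unemployment rate = 14,066 / 143,921 = 9.77%.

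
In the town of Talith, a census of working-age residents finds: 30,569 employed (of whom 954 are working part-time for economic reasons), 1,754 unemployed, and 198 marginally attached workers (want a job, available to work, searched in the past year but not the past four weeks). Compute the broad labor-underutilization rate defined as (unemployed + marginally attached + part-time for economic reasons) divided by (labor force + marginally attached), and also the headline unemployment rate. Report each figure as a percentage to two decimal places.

Broad underutilization rate ≈ 8.94%; headline unemployment rate ≈ 5.43%.

Labor force = 30,569 + 1,754 = 32,323.
Numerator = 1,754 + 198 + 954 = 2,906.
Denominator = 32,323 + 198 = 32,521.
Broad rate = 2,906 / 32,521 = 8.94%.
Headline unemployment rate = 1,754 / 32,323 = 5.43%.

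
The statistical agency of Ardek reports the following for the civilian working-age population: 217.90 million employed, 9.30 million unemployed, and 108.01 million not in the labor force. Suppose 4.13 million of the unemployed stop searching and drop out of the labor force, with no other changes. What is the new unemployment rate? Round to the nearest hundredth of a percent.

New unemployment rate ≈ 2.32%.

Initially, labor force = 217.90 + 9.30 = 227.20 million, so u = 9.30/227.20 = 4.09%.
After the change, unemployed and labor force both fall by 4.13 → E = 217.90, U = 5.17, labor force = 223.07 million.
New unemployment rate = 5.17 / 223.07 = 2.32%.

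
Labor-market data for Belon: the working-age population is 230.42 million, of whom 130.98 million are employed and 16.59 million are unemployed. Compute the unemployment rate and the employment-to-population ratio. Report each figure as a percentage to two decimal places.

Labor force = employed + unemployed = 130.98 + 16.59 = 147.57 million.
Unemployment rate = 16.59 / 147.57 = 11.24%.
Employment-population ratio = 130.98 / 230.42 = 56.84%.

Unemployment rate ≈ 11.24%; employment-population ratio ≈ 56.84%.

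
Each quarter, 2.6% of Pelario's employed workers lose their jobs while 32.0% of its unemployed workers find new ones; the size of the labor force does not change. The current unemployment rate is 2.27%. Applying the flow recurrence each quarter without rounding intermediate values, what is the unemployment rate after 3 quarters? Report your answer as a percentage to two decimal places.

With a fixed labor force, u_{t+1} = u_t + s·(1−u_t) − f·u_t = u_t·(1−s−f) + s.
Here 1−s−f = 0.654 and s = 0.026.
u_1 = 0.022700 × 0.654 + 0.026 = 0.040846.
u_2 = 0.040846 × 0.654 + 0.026 = 0.052713.
u_3 = 0.052713 × 0.654 + 0.026 = 0.060474.

Unemployment rate after three quarters ≈ 6.05%.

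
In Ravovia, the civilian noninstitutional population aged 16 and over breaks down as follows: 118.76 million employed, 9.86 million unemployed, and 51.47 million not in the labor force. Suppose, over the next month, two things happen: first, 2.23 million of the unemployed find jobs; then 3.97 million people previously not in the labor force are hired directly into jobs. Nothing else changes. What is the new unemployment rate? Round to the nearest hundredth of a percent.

New unemployment rate ≈ 5.75%.

Initially, labor force = 118.76 + 9.86 = 128.62 million, so u = 9.86/128.62 = 7.67%.
After the first change, unemployed falls and employed rises by 2.23; labor force unchanged → E = 120.99, U = 7.63, labor force = 128.62 million.
After the second change, employed and labor force both rise by 3.97; unemployed unchanged → E = 124.96, U = 7.63, labor force = 132.59 million.
New unemployment rate = 7.63 / 132.59 = 5.75%.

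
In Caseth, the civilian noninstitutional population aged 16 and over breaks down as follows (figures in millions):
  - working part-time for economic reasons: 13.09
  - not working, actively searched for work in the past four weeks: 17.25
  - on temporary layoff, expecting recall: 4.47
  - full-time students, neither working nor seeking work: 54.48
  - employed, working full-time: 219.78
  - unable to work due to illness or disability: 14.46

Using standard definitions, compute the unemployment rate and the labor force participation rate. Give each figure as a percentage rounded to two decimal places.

Employed = 13.09 + 219.78 = 232.87 million (anyone who worked, including part-time for economic reasons, counts as employed).
Unemployed = 17.25 + 4.47 = 21.72 million (jobless and actively searching, or on temporary layoff).
Labor force = 232.87 + 21.72 = 254.59 million.
Not in labor force = 54.48 + 14.46 = 68.94 million (those not working and not actively searching are outside the labor force).
Civilian working-age population = 254.59 + 68.94 = 323.53 million.
Unemployment rate = 21.72 / 254.59 = 8.53%.
Labor force participation rate = 254.59 / 323.53 = 78.69%.

Unemployment rate ≈ 8.53%; labor force participation rate ≈ 78.69%.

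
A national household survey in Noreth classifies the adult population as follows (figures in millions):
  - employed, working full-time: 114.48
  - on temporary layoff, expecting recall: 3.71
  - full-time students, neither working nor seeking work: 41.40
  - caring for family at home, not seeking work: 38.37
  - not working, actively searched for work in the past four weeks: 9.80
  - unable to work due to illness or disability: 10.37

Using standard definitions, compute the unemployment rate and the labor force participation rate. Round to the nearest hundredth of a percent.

Employed = 114.48 million.
Unemployed = 3.71 + 9.80 = 13.51 million (jobless and actively searching, or on temporary layoff).
Labor force = 114.48 + 13.51 = 127.99 million.
Not in labor force = 41.40 + 38.37 + 10.37 = 90.14 million (those not working and not actively searching are outside the labor force).
Civilian working-age population = 127.99 + 90.14 = 218.13 million.
Unemployment rate = 13.51 / 127.99 = 10.56%.
Labor force participation rate = 127.99 / 218.13 = 58.68%.

Unemployment rate ≈ 10.56%; labor force participation rate ≈ 58.68%.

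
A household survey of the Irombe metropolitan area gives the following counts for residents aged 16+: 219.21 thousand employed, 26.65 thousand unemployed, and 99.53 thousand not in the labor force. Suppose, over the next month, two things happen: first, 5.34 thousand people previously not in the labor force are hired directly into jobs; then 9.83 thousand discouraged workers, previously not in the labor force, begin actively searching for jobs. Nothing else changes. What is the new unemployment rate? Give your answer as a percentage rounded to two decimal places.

New unemployment rate ≈ 13.98%.

Initially, labor force = 219.21 + 26.65 = 245.86 thousand, so u = 26.65/245.86 = 10.84%.
After the first change, employed and labor force both rise by 5.34; unemployed unchanged → E = 224.55, U = 26.65, labor force = 251.20 thousand.
After the second change, unemployed and labor force both rise by 9.83 → E = 224.55, U = 36.48, labor force = 261.03 thousand.
New unemployment rate = 36.48 / 261.03 = 13.98%.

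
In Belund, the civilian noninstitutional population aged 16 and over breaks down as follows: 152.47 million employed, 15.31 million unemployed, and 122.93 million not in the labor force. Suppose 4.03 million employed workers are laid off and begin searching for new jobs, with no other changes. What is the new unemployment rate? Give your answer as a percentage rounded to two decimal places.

Initially, labor force = 152.47 + 15.31 = 167.78 million, so u = 15.31/167.78 = 9.13%.
After the change, employed falls and unemployed rises by 4.03; labor force unchanged → E = 148.44, U = 19.34, labor force = 167.78 million.
New unemployment rate = 19.34 / 167.78 = 11.53%.

New unemployment rate ≈ 11.53%.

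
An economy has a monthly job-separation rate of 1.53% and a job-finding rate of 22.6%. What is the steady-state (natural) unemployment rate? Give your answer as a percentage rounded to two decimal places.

Steady-state unemployment rate ≈ 6.34%.

At steady state the flows balance: s·E = f·U, so U/(E+U) = s/(s+f).
u* = 1.53 / (1.53 + 22.6) = 1.53 / 24.13 = 6.34%.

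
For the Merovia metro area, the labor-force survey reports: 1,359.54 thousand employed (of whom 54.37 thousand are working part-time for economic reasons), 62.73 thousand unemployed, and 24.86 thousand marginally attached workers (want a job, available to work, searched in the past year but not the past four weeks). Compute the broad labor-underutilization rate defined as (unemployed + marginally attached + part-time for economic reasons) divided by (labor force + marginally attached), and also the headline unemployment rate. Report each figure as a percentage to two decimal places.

Labor force = 1,359.54 + 62.73 = 1,422.27 thousand.
Numerator = 62.73 + 24.86 + 54.37 = 141.96 thousand.
Denominator = 1,422.27 + 24.86 = 1,447.13 thousand.
Broad rate = 141.96 / 1,447.13 = 9.81%.
Headline unemployment rate = 62.73 / 1,422.27 = 4.41%.

Broad underutilization rate ≈ 9.81%; headline unemployment rate ≈ 4.41%.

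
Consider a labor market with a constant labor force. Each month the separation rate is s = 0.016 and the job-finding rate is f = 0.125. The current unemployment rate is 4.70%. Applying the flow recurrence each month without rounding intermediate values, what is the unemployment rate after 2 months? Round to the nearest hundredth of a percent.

With a fixed labor force, u_{t+1} = u_t + s·(1−u_t) − f·u_t = u_t·(1−s−f) + s.
Here 1−s−f = 0.859 and s = 0.016.
u_1 = 0.047000 × 0.859 + 0.016 = 0.056373.
u_2 = 0.056373 × 0.859 + 0.016 = 0.064424.

Unemployment rate after two months ≈ 6.44%.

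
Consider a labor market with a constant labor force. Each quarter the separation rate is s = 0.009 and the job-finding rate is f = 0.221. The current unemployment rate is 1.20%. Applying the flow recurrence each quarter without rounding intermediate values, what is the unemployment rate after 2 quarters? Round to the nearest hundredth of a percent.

Unemployment rate after two quarters ≈ 2.30%.

With a fixed labor force, u_{t+1} = u_t + s·(1−u_t) − f·u_t = u_t·(1−s−f) + s.
Here 1−s−f = 0.770 and s = 0.009.
u_1 = 0.012000 × 0.770 + 0.009 = 0.018240.
u_2 = 0.018240 × 0.770 + 0.009 = 0.023045.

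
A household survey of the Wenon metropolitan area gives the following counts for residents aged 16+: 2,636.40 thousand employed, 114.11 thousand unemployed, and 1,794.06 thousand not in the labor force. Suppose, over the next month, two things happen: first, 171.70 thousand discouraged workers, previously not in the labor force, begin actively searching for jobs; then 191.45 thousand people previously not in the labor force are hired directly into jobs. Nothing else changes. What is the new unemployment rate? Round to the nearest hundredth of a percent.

New unemployment rate ≈ 9.18%.

Initially, labor force = 2,636.40 + 114.11 = 2,750.51 thousand, so u = 114.11/2,750.51 = 4.15%.
After the first change, unemployed and labor force both rise by 171.70 → E = 2,636.40, U = 285.81, labor force = 2,922.21 thousand.
After the second change, employed and labor force both rise by 191.45; unemployed unchanged → E = 2,827.85, U = 285.81, labor force = 3,113.66 thousand.
New unemployment rate = 285.81 / 3,113.66 = 9.18%.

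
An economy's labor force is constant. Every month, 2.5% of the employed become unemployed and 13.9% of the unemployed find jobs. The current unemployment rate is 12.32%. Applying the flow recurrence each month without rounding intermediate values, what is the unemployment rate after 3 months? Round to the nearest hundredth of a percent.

Unemployment rate after three months ≈ 13.54%.

With a fixed labor force, u_{t+1} = u_t + s·(1−u_t) − f·u_t = u_t·(1−s−f) + s.
Here 1−s−f = 0.836 and s = 0.025.
u_1 = 0.123200 × 0.836 + 0.025 = 0.127995.
u_2 = 0.127995 × 0.836 + 0.025 = 0.132004.
u_3 = 0.132004 × 0.836 + 0.025 = 0.135355.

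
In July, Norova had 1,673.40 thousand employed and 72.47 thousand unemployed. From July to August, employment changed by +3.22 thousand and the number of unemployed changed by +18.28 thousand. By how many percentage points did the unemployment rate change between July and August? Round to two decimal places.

July: labor force = 1,673.40 + 72.47 = 1,745.87; u = 72.47/1,745.87 = 4.15%.
August: labor force = 1,676.62 + 90.75 = 1,767.37; u = 90.75/1,767.37 = 5.13%.
Change = 5.13% − 4.15% = +0.98 pp.

The unemployment rate changed by +0.98 percentage points.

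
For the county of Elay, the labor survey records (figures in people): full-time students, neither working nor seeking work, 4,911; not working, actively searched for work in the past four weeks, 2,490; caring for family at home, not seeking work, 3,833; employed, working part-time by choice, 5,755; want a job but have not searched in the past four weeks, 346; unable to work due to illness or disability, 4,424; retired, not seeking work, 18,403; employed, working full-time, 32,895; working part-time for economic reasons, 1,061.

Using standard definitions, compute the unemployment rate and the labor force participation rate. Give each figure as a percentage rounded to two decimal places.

Unemployment rate ≈ 5.90%; labor force participation rate ≈ 56.94%.

Employed = 5,755 + 32,895 + 1,061 = 39,711 (anyone who worked, including part-time for economic reasons, counts as employed).
Unemployed = 2,490.
Labor force = 39,711 + 2,490 = 42,201.
Not in labor force = 4,911 + 3,833 + 346 + 4,424 + 18,403 = 31,917 (those not working and not actively searching are outside the labor force — including those who want a job but have given up searching).
Civilian working-age population = 42,201 + 31,917 = 74,118.
Unemployment rate = 2,490 / 42,201 = 5.90%.
Labor force participation rate = 42,201 / 74,118 = 56.94%.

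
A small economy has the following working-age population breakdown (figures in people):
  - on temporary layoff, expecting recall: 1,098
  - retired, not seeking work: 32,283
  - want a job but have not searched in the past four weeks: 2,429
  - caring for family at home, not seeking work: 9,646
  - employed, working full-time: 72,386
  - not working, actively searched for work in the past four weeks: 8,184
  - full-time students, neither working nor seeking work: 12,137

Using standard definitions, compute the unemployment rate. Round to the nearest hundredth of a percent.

Unemployment rate ≈ 11.37%.

Employed = 72,386.
Unemployed = 1,098 + 8,184 = 9,282 (jobless and actively searching, or on temporary layoff).
Labor force = 72,386 + 9,282 = 81,668.
Unemployment rate = 9,282 / 81,668 = 11.37%.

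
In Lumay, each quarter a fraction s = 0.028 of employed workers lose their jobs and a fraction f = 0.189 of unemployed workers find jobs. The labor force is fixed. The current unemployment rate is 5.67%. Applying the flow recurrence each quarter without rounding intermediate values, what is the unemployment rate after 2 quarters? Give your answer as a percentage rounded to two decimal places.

Unemployment rate after two quarters ≈ 8.47%.

With a fixed labor force, u_{t+1} = u_t + s·(1−u_t) − f·u_t = u_t·(1−s−f) + s.
Here 1−s−f = 0.783 and s = 0.028.
u_1 = 0.056700 × 0.783 + 0.028 = 0.072396.
u_2 = 0.072396 × 0.783 + 0.028 = 0.084686.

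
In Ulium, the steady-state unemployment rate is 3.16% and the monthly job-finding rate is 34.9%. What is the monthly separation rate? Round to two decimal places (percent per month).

Separation rate ≈ 1.14% per month.

From u* = s/(s+f): s = u·f/(1−u).
s = 0.0316 × 34.9 / (1 − 0.0316) = 1.1028 / 0.9684 ≈ 1.14% per month.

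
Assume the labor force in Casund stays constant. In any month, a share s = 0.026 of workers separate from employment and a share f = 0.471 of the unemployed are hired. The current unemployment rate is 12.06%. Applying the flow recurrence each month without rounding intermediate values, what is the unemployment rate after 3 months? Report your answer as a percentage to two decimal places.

Unemployment rate after three months ≈ 6.10%.

With a fixed labor force, u_{t+1} = u_t + s·(1−u_t) − f·u_t = u_t·(1−s−f) + s.
Here 1−s−f = 0.503 and s = 0.026.
u_1 = 0.120600 × 0.503 + 0.026 = 0.086662.
u_2 = 0.086662 × 0.503 + 0.026 = 0.069591.
u_3 = 0.069591 × 0.503 + 0.026 = 0.061004.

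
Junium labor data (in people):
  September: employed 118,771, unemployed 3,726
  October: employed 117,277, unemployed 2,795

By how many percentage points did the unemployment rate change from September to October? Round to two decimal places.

The unemployment rate changed by −0.71 percentage points.

September: labor force = 118,771 + 3,726 = 122,497; u = 3,726/122,497 = 3.04%.
October: labor force = 117,277 + 2,795 = 120,072; u = 2,795/120,072 = 2.33%.
Change = 2.33% − 3.04% = −0.71 pp.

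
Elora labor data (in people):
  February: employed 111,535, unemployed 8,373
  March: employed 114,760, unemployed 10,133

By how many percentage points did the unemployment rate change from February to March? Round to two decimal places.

February: labor force = 111,535 + 8,373 = 119,908; u = 8,373/119,908 = 6.98%.
March: labor force = 114,760 + 10,133 = 124,893; u = 10,133/124,893 = 8.11%.
Change = 8.11% − 6.98% = +1.13 pp.

The unemployment rate changed by +1.13 percentage points.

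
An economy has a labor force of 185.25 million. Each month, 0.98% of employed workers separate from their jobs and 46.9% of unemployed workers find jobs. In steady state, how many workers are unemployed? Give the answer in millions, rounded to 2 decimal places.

About 3.79 million are unemployed in steady state.

Steady-state unemployment rate u* = s/(s+f) = 0.98/(0.98+46.9) = 0.020468.
Unemployed = u* × labor force = 0.020468 × 185.25 ≈ 3.79 million.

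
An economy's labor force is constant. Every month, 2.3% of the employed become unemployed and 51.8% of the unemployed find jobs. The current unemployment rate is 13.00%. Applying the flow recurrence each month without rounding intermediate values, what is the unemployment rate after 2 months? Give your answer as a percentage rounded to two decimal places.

Unemployment rate after two months ≈ 6.09%.

With a fixed labor force, u_{t+1} = u_t + s·(1−u_t) − f·u_t = u_t·(1−s−f) + s.
Here 1−s−f = 0.459 and s = 0.023.
u_1 = 0.130000 × 0.459 + 0.023 = 0.082670.
u_2 = 0.082670 × 0.459 + 0.023 = 0.060946.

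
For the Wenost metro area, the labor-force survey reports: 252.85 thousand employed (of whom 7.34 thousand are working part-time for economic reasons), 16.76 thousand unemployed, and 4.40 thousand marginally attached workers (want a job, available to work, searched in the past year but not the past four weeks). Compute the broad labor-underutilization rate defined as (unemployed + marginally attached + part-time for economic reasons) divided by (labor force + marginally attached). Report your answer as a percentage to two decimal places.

Labor force = 252.85 + 16.76 = 269.61 thousand.
Numerator = 16.76 + 4.40 + 7.34 = 28.50 thousand.
Denominator = 269.61 + 4.40 = 274.01 thousand.
Broad rate = 28.50 / 274.01 = 10.40%.

Broad underutilization rate ≈ 10.40%.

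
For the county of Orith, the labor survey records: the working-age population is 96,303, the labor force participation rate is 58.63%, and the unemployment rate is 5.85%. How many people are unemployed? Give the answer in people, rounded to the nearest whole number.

About 3,303 are unemployed.

Labor force = 0.5863 × 96,303 = 56,462.
Unemployed = 0.0585 × 56,462 ≈ 3,303.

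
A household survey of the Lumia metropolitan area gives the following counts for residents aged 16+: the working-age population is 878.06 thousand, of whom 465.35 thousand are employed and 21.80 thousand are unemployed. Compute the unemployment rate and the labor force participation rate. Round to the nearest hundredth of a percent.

Labor force = employed + unemployed = 465.35 + 21.80 = 487.15 thousand.
Unemployment rate = 21.80 / 487.15 = 4.48%.
Labor force participation rate = 487.15 / 878.06 = 55.48%.

Unemployment rate ≈ 4.48%; labor force participation rate ≈ 55.48%.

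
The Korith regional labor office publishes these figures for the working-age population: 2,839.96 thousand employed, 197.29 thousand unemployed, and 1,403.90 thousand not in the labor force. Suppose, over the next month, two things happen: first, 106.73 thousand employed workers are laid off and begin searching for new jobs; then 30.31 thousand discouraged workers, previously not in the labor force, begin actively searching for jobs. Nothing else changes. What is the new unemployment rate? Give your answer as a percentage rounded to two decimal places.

New unemployment rate ≈ 10.90%.

Initially, labor force = 2,839.96 + 197.29 = 3,037.25 thousand, so u = 197.29/3,037.25 = 6.50%.
After the first change, employed falls and unemployed rises by 106.73; labor force unchanged → E = 2,733.23, U = 304.02, labor force = 3,037.25 thousand.
After the second change, unemployed and labor force both rise by 30.31 → E = 2,733.23, U = 334.33, labor force = 3,067.56 thousand.
New unemployment rate = 334.33 / 3,067.56 = 10.90%.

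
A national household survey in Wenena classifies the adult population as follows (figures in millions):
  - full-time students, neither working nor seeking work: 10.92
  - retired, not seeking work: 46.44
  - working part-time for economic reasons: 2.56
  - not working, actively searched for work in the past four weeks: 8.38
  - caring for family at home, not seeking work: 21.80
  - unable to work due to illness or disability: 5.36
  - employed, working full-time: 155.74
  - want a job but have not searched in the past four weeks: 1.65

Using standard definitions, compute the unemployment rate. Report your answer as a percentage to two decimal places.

Employed = 2.56 + 155.74 = 158.30 million (anyone who worked, including part-time for economic reasons, counts as employed).
Unemployed = 8.38 million.
Labor force = 158.30 + 8.38 = 166.68 million.
Unemployment rate = 8.38 / 166.68 = 5.03%.

Unemployment rate ≈ 5.03%.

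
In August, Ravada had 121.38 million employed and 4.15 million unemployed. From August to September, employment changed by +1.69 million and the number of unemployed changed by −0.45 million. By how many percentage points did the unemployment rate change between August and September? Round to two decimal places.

The unemployment rate changed by −0.39 percentage points.

August: labor force = 121.38 + 4.15 = 125.53; u = 4.15/125.53 = 3.31%.
September: labor force = 123.07 + 3.70 = 126.77; u = 3.70/126.77 = 2.92%.
Change = 2.92% − 3.31% = −0.39 pp.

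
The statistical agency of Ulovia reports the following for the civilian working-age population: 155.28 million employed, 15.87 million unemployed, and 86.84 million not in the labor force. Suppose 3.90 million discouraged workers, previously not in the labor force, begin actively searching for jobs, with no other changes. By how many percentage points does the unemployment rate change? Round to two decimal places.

Initially, labor force = 155.28 + 15.87 = 171.15 million, so u = 15.87/171.15 = 9.27%.
After the change, unemployed and labor force both rise by 3.90 → E = 155.28, U = 19.77, labor force = 175.05 million.
New unemployment rate = 19.77 / 175.05 = 11.29%.
Change = 11.29% − 9.27% = +2.02 percentage points.

The unemployment rate changes by +2.02 percentage points.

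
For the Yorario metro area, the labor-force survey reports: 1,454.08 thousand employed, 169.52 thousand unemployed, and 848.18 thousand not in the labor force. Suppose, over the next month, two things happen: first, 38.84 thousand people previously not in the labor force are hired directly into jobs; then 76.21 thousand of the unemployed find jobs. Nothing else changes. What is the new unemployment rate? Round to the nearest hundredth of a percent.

Initially, labor force = 1,454.08 + 169.52 = 1,623.60 thousand, so u = 169.52/1,623.60 = 10.44%.
After the first change, employed and labor force both rise by 38.84; unemployed unchanged → E = 1,492.92, U = 169.52, labor force = 1,662.44 thousand.
After the second change, unemployed falls and employed rises by 76.21; labor force unchanged → E = 1,569.13, U = 93.31, labor force = 1,662.44 thousand.
New unemployment rate = 93.31 / 1,662.44 = 5.61%.

New unemployment rate ≈ 5.61%.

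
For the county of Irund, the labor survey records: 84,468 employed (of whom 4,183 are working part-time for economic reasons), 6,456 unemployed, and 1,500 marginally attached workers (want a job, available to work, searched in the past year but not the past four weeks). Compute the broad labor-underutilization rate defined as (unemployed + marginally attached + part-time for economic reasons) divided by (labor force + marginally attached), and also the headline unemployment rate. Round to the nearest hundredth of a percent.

Labor force = 84,468 + 6,456 = 90,924.
Numerator = 6,456 + 1,500 + 4,183 = 12,139.
Denominator = 90,924 + 1,500 = 92,424.
Broad rate = 12,139 / 92,424 = 13.13%.
Headline unemployment rate = 6,456 / 90,924 = 7.10%.

Broad underutilization rate ≈ 13.13%; headline unemployment rate ≈ 7.10%.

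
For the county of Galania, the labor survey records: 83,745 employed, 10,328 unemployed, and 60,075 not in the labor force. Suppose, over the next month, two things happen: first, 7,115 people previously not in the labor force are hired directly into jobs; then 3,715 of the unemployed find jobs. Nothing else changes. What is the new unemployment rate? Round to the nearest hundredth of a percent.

Initially, labor force = 83,745 + 10,328 = 94,073, so u = 10,328/94,073 = 10.98%.
After the first change, employed and labor force both rise by 7,115; unemployed unchanged → E = 90,860, U = 10,328, labor force = 101,188.
After the second change, unemployed falls and employed rises by 3,715; labor force unchanged → E = 94,575, U = 6,613, labor force = 101,188.
New unemployment rate = 6,613 / 101,188 = 6.54%.

New unemployment rate ≈ 6.54%.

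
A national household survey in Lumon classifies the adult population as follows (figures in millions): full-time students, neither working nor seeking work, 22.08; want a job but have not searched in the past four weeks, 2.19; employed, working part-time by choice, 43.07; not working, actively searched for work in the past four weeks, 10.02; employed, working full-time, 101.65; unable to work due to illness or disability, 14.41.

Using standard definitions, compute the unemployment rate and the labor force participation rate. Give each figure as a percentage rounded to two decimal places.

Employed = 43.07 + 101.65 = 144.72 million.
Unemployed = 10.02 million.
Labor force = 144.72 + 10.02 = 154.74 million.
Not in labor force = 22.08 + 2.19 + 14.41 = 38.68 million (those not working and not actively searching are outside the labor force — including those who want a job but have given up searching).
Civilian working-age population = 154.74 + 38.68 = 193.42 million.
Unemployment rate = 10.02 / 154.74 = 6.48%.
Labor force participation rate = 154.74 / 193.42 = 80.00%.

Unemployment rate ≈ 6.48%; labor force participation rate ≈ 80.00%.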